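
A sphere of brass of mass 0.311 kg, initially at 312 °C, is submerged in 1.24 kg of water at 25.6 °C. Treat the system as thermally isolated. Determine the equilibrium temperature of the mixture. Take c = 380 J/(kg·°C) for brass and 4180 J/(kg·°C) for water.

Setting the total heat transfer to zero:
0.311*380*(T − 312) + 1.24*4180*(T − 25.6) = 0
5301.4 T = 169562
T ≈ 31.98 °C

T_f ≈ 32.0 °C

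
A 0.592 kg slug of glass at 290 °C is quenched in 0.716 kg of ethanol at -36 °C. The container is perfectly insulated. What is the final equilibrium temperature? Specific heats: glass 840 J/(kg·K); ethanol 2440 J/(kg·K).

T_f ≈ 36.2 °C

Taking heat into each body as positive, Σ m c ΔT = 0:
0.592*840*(T − 290) + 0.716*2440*(T − (-36)) = 0
(497.28 + 1747) T = 497.28*290 + 1747*(-36)
T = 81318/2244.3 ≈ 36.23 °C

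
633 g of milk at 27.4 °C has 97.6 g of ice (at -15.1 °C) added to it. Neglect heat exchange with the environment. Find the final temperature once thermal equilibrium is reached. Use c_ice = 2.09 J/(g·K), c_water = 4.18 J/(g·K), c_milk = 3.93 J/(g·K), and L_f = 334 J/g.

T_f ≈ 11.2 °C

Heat gained plus heat lost sum to zero:
warm ice to 0 °C: 97.6·2.09·(0 − (-15.1)) = 3080.2
  fusion: m_ice L_f = 97.6·334 = 32598
  warm the meltwater: 407.97 T
  milk: 2487.7(T − 27.4)
2895.7 T = 68163 − 35679 = 32484
T ≈ 11.22 °C (positive, so assuming full melt was valid).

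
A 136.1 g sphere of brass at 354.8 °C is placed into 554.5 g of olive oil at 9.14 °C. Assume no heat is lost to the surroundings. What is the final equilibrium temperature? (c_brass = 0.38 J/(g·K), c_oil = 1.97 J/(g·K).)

With ΣQ=0 the equilibrium temperature is the m·c-weighted mean:
T_f = (51.72×354.8 + 1092.4×9.14) / (51.72 + 1092.4)
    = 28334 / 1144.1 ≈ 24.77 °C

T_f ≈ 24.8 °C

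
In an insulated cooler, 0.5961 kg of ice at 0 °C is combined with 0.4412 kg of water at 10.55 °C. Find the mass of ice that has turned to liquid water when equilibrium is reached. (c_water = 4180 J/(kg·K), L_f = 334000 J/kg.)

Cooling the water to 0 °C releases 0.4412·4180·10.55 = 19456 J.
Fully melting the ice requires m_ice L_f = 0.5961·334000 = 199097 J.
19456 J < 199097 J, so only part of the ice melts and the system sits at 0 °C.
m_melt = 19456 / L_f = 0.05825 kg.

m_melted ≈ 0.0583 kg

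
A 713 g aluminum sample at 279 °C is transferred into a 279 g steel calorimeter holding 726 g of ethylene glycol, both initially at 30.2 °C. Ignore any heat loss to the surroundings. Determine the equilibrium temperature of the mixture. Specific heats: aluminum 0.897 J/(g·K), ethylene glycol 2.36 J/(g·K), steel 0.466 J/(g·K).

T_f ≈ 94.3 °C

T_f = Σ m_i c_i T_i / Σ m_i c_i:
T_f = (639.56*279 + 1713.4*30.2 + 130.01*30.2) / (639.56 + 1713.4 + 130.01)
    = 234107 / 2482.9 ≈ 94.29 °C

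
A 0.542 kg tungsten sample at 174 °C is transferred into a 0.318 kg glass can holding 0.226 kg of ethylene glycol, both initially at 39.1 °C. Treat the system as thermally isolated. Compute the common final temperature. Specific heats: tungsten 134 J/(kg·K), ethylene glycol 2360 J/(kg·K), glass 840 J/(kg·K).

T_f ≈ 50.3 °C

Heat gained plus heat lost sum to zero:
0.542·134·(T − 174) + 0.226·2360·(T − 39.1) + 0.318·840·(T − 39.1) = 0
873.11 T = 43936
T = 43936/873.11 ≈ 50.32 °C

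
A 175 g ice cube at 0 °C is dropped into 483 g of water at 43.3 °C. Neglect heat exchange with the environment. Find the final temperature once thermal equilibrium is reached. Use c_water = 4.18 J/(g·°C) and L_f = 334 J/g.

T_f ≈ 10.5 °C

Sum of m c ΔT and latent-heat terms is zero:
melt ice: 175×334 = 58450
  warm the meltwater: 731.5 T
  water: 2018.9(T − 43.3)
2750.4 T = 87420 − 58450 = 28970
T ≈ 10.53 °C — above 0 °C, consistent with complete melting.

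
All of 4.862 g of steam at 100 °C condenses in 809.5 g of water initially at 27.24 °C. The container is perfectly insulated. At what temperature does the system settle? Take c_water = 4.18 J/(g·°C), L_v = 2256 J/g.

T_f ≈ 30.9 °C

Setting the total heat transfer to zero:
latent heat released on condensation: 4.862·2256 = 10969
  condensate cools 100→T: 4.862·4.18·(T − 100) = 20.32(T − 100)
  original water: 3383.7(T − 27.24)
3404 T = 10969 + 2032.3 + 92172 = 105173
T ≈ 30.90 °C, under the boiling point, so the assumption holds.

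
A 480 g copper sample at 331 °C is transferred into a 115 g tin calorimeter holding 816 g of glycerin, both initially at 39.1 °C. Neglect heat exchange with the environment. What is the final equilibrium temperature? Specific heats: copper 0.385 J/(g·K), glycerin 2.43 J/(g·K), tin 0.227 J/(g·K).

T_f ≈ 63.7 °C

Heat gained plus heat lost sum to zero:
480·0.385·(T − 331) + 816·2.43·(T − 39.1) + 115·0.227·(T − 39.1) = 0
2193.8 T = 139720
T ≈ 63.69 °C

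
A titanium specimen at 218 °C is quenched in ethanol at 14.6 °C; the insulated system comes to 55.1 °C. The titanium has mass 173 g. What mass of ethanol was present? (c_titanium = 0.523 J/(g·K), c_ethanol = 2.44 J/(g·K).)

Energy conservation, ΣQ = 0:
173×0.523×(55.1 − 218) + m×2.44×(55.1 − 14.6) = 0
98.82 m = 14739
m = 14739/98.82 ≈ 149.2 g

m ≈ 149 g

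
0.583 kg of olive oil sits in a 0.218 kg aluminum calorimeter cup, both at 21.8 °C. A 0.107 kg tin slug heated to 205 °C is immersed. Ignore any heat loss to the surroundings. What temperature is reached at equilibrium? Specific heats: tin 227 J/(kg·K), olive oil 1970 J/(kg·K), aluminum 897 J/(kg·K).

With ΣQ=0 the equilibrium temperature is the m·c-weighted mean:
T_f = (24.29*205 + 1148.5*21.8 + 195.55*21.8) / (24.29 + 1148.5 + 195.55)
    = 34280 / 1368.3 ≈ 25.05 °C

T_f ≈ 25.1 °C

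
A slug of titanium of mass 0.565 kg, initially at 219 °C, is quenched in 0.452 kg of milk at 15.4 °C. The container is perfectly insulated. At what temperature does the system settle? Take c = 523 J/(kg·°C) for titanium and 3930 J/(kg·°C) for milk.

T_f ≈ 44.4 °C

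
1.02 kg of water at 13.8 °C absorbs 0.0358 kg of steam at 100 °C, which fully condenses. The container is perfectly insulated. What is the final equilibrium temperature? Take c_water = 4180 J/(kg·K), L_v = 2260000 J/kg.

Energy balance with sensible and latent terms:
latent heat released on condensation: 0.0358×2260000 = 80908
  condensed water 100 °C→T: 149.64(T − 100)
  original water: 4263.6(T − 13.8)
4413.2 T = 80908 + 14964 + 58838 = 154710
T ≈ 35.06 °C — below 100 °C, confirming all the steam condensed.

T_f ≈ 35.1 °C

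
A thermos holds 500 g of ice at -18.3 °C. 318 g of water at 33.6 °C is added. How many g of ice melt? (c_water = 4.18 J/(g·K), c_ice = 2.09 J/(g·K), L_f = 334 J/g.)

Cooling the water to 0 °C releases 318·4.18·33.6 = 44662 J.
Warming the ice to 0 °C takes 500·2.09·18.3 = 19124 J, leaving 25539 J for melting.
To melt every bit of ice: 500·334 = 167000 J.
Since 25539 < 167000 J, not all the ice melts; equilibrium is at 0 °C.
m_melt = 25539 / L_f = 76.46 g.

m_melted ≈ 76.5 g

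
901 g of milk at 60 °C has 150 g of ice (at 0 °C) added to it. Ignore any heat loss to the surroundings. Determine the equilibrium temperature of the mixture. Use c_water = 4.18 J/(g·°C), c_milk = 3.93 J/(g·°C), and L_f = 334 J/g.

Energy conservation, ΣQ = 0:
latent heat to melt: 150×334 = 50100
  warm the meltwater: 627 T
  milk cools: 901×3.93×(T − 60) = 3540.9(T − 60)
4167.9 T = 212456 − 50100 = 162356
T ≈ 38.95 °C (positive, so assuming full melt was valid).

T_f ≈ 39.0 °C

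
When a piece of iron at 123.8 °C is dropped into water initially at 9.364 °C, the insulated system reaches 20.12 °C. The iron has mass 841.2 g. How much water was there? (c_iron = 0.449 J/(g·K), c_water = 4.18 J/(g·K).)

Heat lost by the iron = heat gained by the water:
841.2·0.449·(123.8 − 20.12) = m·4.18·(20.12 − 9.364)
44.96 m = 39160  ⇒  m ≈ 871 g

m ≈ 871 g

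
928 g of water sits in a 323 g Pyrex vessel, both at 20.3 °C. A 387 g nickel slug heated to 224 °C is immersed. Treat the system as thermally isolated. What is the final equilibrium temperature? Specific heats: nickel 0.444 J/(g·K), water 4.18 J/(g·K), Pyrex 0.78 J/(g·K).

T_f ≈ 28.4 °C

Let T be the final temperature. ΣQ_i = 0:
387×0.444×(T − 224) + 928×4.18×(T − 20.3) + 323×0.78×(T − 20.3) = 0
171.83(T − 224) + 3879(T − 20.3) + 251.94(T − 20.3) = 0
(171.83 + 3879 + 251.94) T = 171.83×224 + 3879×20.3 + 251.94×20.3
T = 122348 / 4302.8 = 28.4 °C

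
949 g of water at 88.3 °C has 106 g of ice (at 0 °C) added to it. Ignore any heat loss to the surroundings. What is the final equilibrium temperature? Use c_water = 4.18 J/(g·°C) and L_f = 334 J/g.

T_f ≈ 71.4 °C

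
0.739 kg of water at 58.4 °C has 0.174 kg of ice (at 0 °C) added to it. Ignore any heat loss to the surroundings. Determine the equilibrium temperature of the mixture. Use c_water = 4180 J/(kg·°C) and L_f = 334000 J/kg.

T_f ≈ 32.0 °C

Sum of m c ΔT and latent-heat terms is zero:
latent heat to melt: 0.174×334000 = 58116; warm the meltwater: 727.32 T; water cools: 0.739×4180×(T − 58.4) = 3089(T − 58.4)
3816.3 T = 180399 − 58116 = 122283
T ≈ 32.04 °C (positive, so assuming full melt was valid).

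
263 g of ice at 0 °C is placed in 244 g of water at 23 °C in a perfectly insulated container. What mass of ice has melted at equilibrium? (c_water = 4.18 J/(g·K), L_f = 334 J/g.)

Cooling the water to 0 °C releases 244·4.18·23 = 23458 J.
Fully melting the ice requires m_ice L_f = 263·334 = 87842 J.
That's not enough to melt it all — equilibrium is at 0 °C with ice remaining.
m_melt = 23458 / L_f = 70.23 g.

m_melted ≈ 70.2 g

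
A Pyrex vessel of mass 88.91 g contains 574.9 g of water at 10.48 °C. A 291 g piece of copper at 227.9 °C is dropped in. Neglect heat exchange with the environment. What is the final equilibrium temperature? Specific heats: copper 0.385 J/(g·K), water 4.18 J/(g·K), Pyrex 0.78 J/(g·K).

T_f ≈ 19.9 °C

T_f is the heat-capacity-weighted average of the initial temperatures:
T_f = (112.03*227.9 + 2403.1*10.48 + 69.35*10.48) / (112.03 + 2403.1 + 69.35)
    = 51444 / 2584.5 ≈ 19.91 °C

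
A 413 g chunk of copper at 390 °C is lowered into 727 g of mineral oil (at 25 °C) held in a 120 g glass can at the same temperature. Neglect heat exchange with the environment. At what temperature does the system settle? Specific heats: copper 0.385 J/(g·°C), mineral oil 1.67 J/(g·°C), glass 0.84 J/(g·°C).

Heat gained plus heat lost sum to zero:
413×0.385×(T − 390) + 727×1.67×(T − 25) + 120×0.84×(T − 25) = 0
1473.9 T = 94884
T = 94884 / 1473.9 = 64.4 °C

T_f ≈ 64.4 °C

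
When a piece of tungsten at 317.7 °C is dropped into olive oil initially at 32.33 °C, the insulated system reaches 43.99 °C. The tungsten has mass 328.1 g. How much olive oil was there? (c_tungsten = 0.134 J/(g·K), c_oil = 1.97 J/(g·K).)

Net heat exchanged in the isolated system is zero:
328.1·0.134·(43.99 − 317.7) + m·1.97·(43.99 − 32.33) = 0
22.97 m = 12034
m = 12034/22.97 ≈ 523.9 g

m ≈ 524 g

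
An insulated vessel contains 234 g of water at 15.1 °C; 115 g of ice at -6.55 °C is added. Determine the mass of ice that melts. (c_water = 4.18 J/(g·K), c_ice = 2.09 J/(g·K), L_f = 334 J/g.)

Water can give up m c ΔT = 234·4.18·15.1 = 14770 J before reaching 0 °C.
Of that, 115·2.09·6.55 = 1574.3 J goes to bring the ice to 0 °C, leaving 13195 J.
To melt every bit of ice: 115·334 = 38410 J.
13195 J < 38410 J, so only part of the ice melts and the system sits at 0 °C.
Mass melted = 13195/334 ≈ 39.51 g.

m_melted ≈ 39.5 g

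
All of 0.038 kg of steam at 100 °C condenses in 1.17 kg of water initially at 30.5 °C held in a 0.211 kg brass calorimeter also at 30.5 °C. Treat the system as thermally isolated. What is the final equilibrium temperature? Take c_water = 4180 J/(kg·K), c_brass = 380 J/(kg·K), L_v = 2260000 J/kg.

Energy conservation, ΣQ = 0:
condense steam: −0.038×2260000 = −85880
  condensed water 100 °C→T: 158.84(T − 100)
  original water: 4890.6(T − 30.5)
  cup: 80.18(T − 30.5)
5129.6 T = 85880 + 15884 + 151609 = 253373
T ≈ 49.39 °C — below 100 °C, confirming all the steam condensed.

T_f ≈ 49.4 °C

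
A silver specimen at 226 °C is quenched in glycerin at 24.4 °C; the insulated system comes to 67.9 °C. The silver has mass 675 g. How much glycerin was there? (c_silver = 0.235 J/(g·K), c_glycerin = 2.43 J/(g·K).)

m ≈ 237 g

|Q_silver| = |Q_glycerin|:
675·0.235·(226 − 67.9) = m·2.43·(67.9 − 24.4)
105.71 m = 25079  ⇒  m ≈ 237.3 g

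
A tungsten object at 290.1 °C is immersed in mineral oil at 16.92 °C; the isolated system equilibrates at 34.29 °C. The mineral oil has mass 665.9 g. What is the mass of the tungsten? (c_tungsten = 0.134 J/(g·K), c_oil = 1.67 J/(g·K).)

m ≈ 564 g

|Q_tungsten| = |Q_oil|:
m×0.134×(290.1 − 34.29) = 665.9×1.67×(34.29 − 16.92)
34.28 m = 19316  ⇒  m ≈ 563.5 g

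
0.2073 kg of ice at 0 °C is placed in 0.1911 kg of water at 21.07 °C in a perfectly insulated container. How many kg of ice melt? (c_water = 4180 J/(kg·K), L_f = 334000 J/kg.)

m_melted ≈ 0.0504 kg

Heat available from the water dropping to 0 °C: 0.1911×4180×21.07 = 16831 J.
Melting all 0.2073 kg of ice would need 0.2073×334000 = 69238 J.
That's not enough to melt it all — equilibrium is at 0 °C with ice remaining.
m_melted×334000 = 16831  ⇒  m_melted ≈ 0.05039 kg.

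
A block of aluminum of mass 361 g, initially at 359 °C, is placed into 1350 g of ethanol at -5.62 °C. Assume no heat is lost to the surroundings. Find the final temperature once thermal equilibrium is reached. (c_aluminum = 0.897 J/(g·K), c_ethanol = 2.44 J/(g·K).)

T_f ≈ 27.0 °C

|Q_aluminum| = |Q_ethanol|:
361×0.897×(359 − T) = 1350×2.44×(T − (-5.62))
323.82(359 − T) = 3294(T − (-5.62))
3617.8 T = 97738  ⇒  T ≈ 27.02 °C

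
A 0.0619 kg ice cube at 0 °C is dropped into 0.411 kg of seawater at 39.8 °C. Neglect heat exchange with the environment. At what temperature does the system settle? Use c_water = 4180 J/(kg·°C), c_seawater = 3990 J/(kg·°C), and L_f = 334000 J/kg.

T_f ≈ 23.5 °C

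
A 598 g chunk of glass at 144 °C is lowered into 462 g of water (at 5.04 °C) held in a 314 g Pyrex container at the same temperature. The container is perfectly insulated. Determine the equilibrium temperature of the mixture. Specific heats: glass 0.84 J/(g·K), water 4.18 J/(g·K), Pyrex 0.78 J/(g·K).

T_f ≈ 31.1 °C

Conservation of energy gives ΣQ = 0:
598×0.84×(T − 144) + 462×4.18×(T − 5.04) + 314×0.78×(T − 5.04) = 0
502.32(T − 144) + 1931.2(T − 5.04) + 244.92(T − 5.04) = 0
2678.4 T = 83302
T ≈ 31.10 °C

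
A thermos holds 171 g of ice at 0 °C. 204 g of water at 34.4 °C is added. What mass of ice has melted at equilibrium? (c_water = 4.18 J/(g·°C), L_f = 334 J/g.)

m_melted ≈ 87.8 g

Heat available from the water dropping to 0 °C: 204·4.18·34.4 = 29334 J.
Fully melting the ice requires m_ice L_f = 171·334 = 57114 J.
Since 29334 < 57114 J, not all the ice melts; equilibrium is at 0 °C.
m_melted·334 = 29334  ⇒  m_melted ≈ 87.83 g.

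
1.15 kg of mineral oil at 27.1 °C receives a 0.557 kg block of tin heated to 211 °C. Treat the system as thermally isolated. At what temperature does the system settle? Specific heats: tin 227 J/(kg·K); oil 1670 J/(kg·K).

|Q_tin| = |Q_oil|:
0.557*227*(211 − T) = 1.15*1670*(T − 27.1)
126.44(211 − T) = 1920.5(T − 27.1)
2046.9 T = 78724  ⇒  T ≈ 38.46 °C

T_f ≈ 38.5 °C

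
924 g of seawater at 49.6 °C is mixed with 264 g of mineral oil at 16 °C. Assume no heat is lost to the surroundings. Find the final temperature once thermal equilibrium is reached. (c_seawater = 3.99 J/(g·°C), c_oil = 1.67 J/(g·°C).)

T_f ≈ 46.0 °C

Net heat exchanged in the isolated system is zero:
924*3.99*(T − 49.6) + 264*1.67*(T − 16) = 0
3686.8(T − 49.6) + 440.88(T − 16) = 0
(3686.8 + 440.88) T = 3686.8*49.6 + 440.88*16
T = 189917/4127.6 ≈ 46.01 °C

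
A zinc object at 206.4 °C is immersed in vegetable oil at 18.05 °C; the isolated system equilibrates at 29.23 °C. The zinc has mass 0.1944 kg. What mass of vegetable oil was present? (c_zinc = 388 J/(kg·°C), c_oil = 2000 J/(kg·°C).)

Net heat exchanged in the isolated system is zero:
0.1944×388×(29.23 − 206.4) + m×2000×(29.23 − 18.05) = 0
22360 m = 13363
m = 13363/22360 ≈ 0.5976 kg

m ≈ 0.598 kg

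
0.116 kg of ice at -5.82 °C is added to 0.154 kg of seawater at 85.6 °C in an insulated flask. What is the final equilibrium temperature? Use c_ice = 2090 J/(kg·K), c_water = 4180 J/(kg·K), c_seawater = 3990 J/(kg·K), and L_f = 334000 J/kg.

T_f ≈ 11.3 °C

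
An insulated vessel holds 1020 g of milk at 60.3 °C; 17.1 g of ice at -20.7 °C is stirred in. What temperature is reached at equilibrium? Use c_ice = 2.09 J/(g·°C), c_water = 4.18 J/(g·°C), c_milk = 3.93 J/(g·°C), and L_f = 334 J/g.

T_f ≈ 57.7 °C

Sum of m c ΔT and latent-heat terms is zero:
warm ice to 0 °C: 17.1×2.09×(0 − (-20.7)) = 739.8; latent heat to melt: 17.1×334 = 5711.4; warm the meltwater: 71.48 T; milk cools: 1020×3.93×(T − 60.3) = 4008.6(T − 60.3)
4080.1 T = 241719 − 6451.2 = 235267
T ≈ 57.66 °C — above 0 °C, consistent with complete melting.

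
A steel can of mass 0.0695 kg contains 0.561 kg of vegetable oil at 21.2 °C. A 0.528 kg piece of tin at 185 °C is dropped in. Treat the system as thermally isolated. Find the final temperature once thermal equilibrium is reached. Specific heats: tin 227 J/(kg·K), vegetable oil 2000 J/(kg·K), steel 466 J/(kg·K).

Energy conservation, ΣQ = 0:
0.528*227*(T − 185) + 0.561*2000*(T − 21.2) + 0.0695*466*(T − 21.2) = 0
119.86(T − 185) + 1122(T − 21.2) + 32.39(T − 21.2) = 0
1274.2 T = 46646
T = 46646 / 1274.2 = 36.6 °C

T_f ≈ 36.6 °C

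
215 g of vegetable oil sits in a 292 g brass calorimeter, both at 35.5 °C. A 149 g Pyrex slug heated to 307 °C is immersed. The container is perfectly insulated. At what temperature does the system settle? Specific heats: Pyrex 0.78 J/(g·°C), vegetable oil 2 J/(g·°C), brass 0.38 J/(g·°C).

T_f ≈ 83.5 °C

Heat gained plus heat lost sum to zero:
149*0.78*(T − 307) + 215*2*(T − 35.5) + 292*0.38*(T − 35.5) = 0
116.22(T − 307) + 430(T − 35.5) + 110.96(T − 35.5) = 0
657.18 T = 54884
T = 54884/657.18 ≈ 83.51 °C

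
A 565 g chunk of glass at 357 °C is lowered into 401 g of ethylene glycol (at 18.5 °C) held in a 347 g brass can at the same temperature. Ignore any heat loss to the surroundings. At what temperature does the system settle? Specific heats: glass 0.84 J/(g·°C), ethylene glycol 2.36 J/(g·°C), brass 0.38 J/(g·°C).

T_f ≈ 122.0 °C

Conservation of energy gives ΣQ = 0:
565*0.84*(T − 357) + 401*2.36*(T − 18.5) + 347*0.38*(T − 18.5) = 0
(474.6 + 946.36 + 131.86) T = 474.6*357 + 946.36*18.5 + 131.86*18.5
T = 189379/1552.8 ≈ 121.96 °C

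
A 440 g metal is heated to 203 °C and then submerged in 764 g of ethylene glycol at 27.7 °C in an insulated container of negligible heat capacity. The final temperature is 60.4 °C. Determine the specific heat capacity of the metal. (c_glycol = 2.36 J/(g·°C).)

c ≈ 0.94 J/(g·°C)

m_s c (T_s − T_f) = m_glycol c_glycol (T_f − T_0):
440×c×(203 − 60.4) = 764×2.36×(60.4 − 27.7)
62744 c = 58959  ⇒  c ≈ 0.9397 J/(g·°C)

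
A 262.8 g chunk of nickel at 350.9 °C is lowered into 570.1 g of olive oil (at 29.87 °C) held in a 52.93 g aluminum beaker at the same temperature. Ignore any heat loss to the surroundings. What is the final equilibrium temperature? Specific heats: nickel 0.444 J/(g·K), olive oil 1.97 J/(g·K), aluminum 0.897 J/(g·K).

Energy conservation, ΣQ = 0:
262.8×0.444×(T − 350.9) + 570.1×1.97×(T − 29.87) + 52.93×0.897×(T − 29.87) = 0
116.68(T − 350.9) + 1123.1(T − 29.87) + 47.48(T − 29.87) = 0
(116.68 + 1123.1 + 47.48) T = 116.68×350.9 + 1123.1×29.87 + 47.48×29.87
T = 75909/1287.3 ≈ 58.97 °C

T_f ≈ 59.0 °C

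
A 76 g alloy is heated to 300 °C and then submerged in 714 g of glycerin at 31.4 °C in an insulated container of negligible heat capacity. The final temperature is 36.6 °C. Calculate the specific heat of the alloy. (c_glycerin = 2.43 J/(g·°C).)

Heat lost by the alloy = heat gained by the glycerin:
76×c×(300 − 36.6) = 714×2.43×(36.6 − 31.4)
20018 c = 9022.1  ⇒  c ≈ 0.4507 J/(g·°C)

c ≈ 0.451 J/(g·°C)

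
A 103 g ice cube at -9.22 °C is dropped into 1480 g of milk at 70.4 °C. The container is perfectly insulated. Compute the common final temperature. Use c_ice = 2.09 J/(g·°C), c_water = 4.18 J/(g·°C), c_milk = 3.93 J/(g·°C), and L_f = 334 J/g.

Energy balance with sensible and latent terms:
warm ice to 0 °C: 103·2.09·(0 − (-9.22)) = 1984.8; fusion: m_ice L_f = 103·334 = 34402; meltwater 0→T: 103·4.18·T = 430.54 T; milk: 5816.4(T − 70.4)
6246.9 T = 409475 − 36387 = 373088
T ≈ 59.72 °C (positive, so assuming full melt was valid).

T_f ≈ 59.7 °C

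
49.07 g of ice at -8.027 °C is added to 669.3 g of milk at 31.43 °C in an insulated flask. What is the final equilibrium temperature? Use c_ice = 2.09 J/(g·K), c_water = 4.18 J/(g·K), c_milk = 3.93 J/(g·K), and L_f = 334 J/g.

T_f ≈ 23.1 °C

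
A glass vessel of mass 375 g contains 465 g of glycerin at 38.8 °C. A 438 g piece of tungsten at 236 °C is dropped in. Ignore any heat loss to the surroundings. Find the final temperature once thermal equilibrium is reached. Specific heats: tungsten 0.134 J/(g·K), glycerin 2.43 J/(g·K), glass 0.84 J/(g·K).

Taking heat into each body as positive, Σ m c ΔT = 0:
438·0.134·(T − 236) + 465·2.43·(T − 38.8) + 375·0.84·(T − 38.8) = 0
1503.6 T = 69915
T ≈ 46.50 °C

T_f ≈ 46.5 °C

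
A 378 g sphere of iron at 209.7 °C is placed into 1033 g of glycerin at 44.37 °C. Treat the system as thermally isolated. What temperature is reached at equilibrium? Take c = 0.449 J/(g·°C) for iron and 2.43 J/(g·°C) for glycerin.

Set heat shed by the hot body equal to heat absorbed by the cold body:
378·0.449·(209.7 − T) = 1033·2.43·(T − 44.37)
169.72(209.7 − T) = 2510.2(T − 44.37)
2679.9 T = 146968  ⇒  T ≈ 54.84 °C

T_f ≈ 54.8 °C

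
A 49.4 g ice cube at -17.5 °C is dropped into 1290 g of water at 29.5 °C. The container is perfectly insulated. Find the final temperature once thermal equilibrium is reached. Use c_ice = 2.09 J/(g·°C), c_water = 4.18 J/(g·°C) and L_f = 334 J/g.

T_f ≈ 25.1 °C

Sum of m c ΔT and latent-heat terms is zero:
ice -17.5→0 °C: 49.4×2.09×17.5 = 1806.8
  melt ice: 49.4×334 = 16500
  warm the meltwater: 206.49 T
  water cools: 1290×4.18×(T − 29.5) = 5392.2(T − 29.5)
5598.7 T = 159070 − 18306 = 140763
T ≈ 25.14 °C (positive, so assuming full melt was valid).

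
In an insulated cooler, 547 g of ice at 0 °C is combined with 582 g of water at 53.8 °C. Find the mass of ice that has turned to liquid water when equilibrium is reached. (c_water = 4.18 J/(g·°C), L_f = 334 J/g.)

Heat available from the water dropping to 0 °C: 582×4.18×53.8 = 130882 J.
Melting all 547 g of ice would need 547×334 = 182698 J.
130882 J < 182698 J, so only part of the ice melts and the system sits at 0 °C.
m_melt = 130882 / L_f = 391.9 g.

m_melted ≈ 392 g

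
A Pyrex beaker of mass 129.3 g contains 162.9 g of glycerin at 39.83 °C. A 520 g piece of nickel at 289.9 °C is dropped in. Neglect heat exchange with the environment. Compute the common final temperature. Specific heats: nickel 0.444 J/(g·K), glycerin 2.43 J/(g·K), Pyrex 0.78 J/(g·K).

T_f ≈ 119.2 °C

Energy conservation, ΣQ = 0:
520×0.444×(T − 289.9) + 162.9×2.43×(T − 39.83) + 129.3×0.78×(T − 39.83) = 0
230.88(T − 289.9) + 395.85(T − 39.83) + 100.85(T − 39.83) = 0
727.58 T = 86716
T ≈ 119.18 °C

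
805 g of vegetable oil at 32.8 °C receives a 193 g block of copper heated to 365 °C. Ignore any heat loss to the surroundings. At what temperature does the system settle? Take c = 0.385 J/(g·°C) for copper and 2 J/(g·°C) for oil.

Setting the total heat transfer to zero:
193·0.385·(T − 365) + 805·2·(T − 32.8) = 0
74.31(T − 365) + 1610(T − 32.8) = 0
(74.31 + 1610) T = 74.31·365 + 1610·32.8
T ≈ 47.46 °C

T_f ≈ 47.5 °C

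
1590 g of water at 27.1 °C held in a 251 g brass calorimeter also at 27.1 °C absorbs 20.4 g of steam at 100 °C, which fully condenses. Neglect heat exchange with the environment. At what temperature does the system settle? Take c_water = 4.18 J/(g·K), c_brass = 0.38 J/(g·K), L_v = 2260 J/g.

Energy balance with sensible and latent terms:
latent heat released on condensation: 20.4·2260 = 46104; condensate cools 100→T: 20.4·4.18·(T − 100) = 85.27(T − 100); water warms: 1590·4.18·(T − 27.1) = 6646.2(T − 27.1); cup: 95.38(T − 27.1)
6826.9 T = 46104 + 8527.2 + 182697 = 237328
T ≈ 34.76 °C, under the boiling point, so the assumption holds.

T_f ≈ 34.8 °C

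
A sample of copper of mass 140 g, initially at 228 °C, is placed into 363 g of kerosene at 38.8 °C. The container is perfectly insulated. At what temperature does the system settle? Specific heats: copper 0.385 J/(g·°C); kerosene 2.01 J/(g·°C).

T_f ≈ 51.8 °C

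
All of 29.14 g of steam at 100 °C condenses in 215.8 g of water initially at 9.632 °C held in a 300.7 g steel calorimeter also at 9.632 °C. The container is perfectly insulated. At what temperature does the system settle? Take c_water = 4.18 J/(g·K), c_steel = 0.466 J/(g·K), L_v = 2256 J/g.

T_f ≈ 75.6 °C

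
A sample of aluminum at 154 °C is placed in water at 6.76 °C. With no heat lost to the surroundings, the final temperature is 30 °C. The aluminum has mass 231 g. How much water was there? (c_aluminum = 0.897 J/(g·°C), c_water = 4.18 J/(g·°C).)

m ≈ 264 g

Let T be the final temperature. ΣQ_i = 0:
231·0.897·(30 − 154) + m·4.18·(30 − 6.76) = 0
97.14 m = 25694
m = 25694/97.14 ≈ 264.5 g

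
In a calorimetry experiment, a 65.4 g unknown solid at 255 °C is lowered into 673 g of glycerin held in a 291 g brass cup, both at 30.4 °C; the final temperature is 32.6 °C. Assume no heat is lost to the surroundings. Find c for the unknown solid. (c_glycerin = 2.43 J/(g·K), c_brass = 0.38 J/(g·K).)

c ≈ 0.264 J/(g·K)

Setting the total heat transfer to zero:
65.4·c·(32.6 − 255) + 673·2.43·(32.6 − 30.4) + 291·0.38·(32.6 − 30.4) = 0
-14545 c = -3841.1
c = -3841.1/-14545 ≈ 0.2641 J/(g·K)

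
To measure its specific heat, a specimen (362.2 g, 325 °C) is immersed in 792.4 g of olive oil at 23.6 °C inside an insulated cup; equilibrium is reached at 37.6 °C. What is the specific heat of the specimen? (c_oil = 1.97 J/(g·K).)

c ≈ 0.21 J/(g·K)

m_s c (T_s − T_f) = m_oil c_oil (T_f − T_0):
362.2·c·(325 − 37.6) = 792.4·1.97·(37.6 − 23.6)
104096 c = 21854  ⇒  c ≈ 0.2099 J/(g·K)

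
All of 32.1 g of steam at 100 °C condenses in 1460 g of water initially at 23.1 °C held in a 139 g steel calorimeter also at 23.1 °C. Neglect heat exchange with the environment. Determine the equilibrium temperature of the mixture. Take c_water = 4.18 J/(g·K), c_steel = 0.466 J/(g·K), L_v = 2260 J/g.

T_f ≈ 36.2 °C

Conservation of energy gives ΣQ = 0:
latent heat released on condensation: 32.1×2260 = 72546
  condensed water 100 °C→T: 134.18(T − 100)
  water warms: 1460×4.18×(T − 23.1) = 6102.8(T − 23.1)
  steel cup: 139×0.466×(T − 23.1) = 64.77(T − 23.1)
6301.8 T = 72546 + 13418 + 142471 = 228435
T ≈ 36.25 °C (< 100 °C, so full condensation is consistent).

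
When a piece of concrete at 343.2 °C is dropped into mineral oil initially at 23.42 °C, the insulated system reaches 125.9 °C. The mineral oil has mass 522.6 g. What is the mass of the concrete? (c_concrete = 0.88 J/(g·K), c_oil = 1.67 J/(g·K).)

m ≈ 468 g

Taking heat into each body as positive, Σ m c ΔT = 0:
m×0.88×(125.9 − 343.2) + 522.6×1.67×(125.9 − 23.42) = 0
-191.22 m = -89439
m = -89439/-191.22 ≈ 467.7 g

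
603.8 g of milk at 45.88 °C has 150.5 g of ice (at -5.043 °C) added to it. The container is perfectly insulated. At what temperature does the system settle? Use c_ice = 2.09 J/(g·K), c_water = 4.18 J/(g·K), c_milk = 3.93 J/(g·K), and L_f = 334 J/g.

Conservation of energy gives ΣQ = 0:
warm ice to 0 °C: 150.5·2.09·(0 − (-5.043)) = 1586.3
  latent heat to melt: 150.5·334 = 50267
  warm the meltwater: 629.09 T
  milk: 2372.9(T − 45.88)
3002 T = 108870 − 51853 = 57017
T ≈ 18.99 °C (positive, so assuming full melt was valid).

T_f ≈ 19.0 °C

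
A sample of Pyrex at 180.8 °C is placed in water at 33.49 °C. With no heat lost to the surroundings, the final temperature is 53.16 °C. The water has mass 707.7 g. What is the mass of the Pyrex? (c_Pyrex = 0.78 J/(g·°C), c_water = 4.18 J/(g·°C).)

Heat lost by the Pyrex = heat gained by the water:
m×0.78×(180.8 − 53.16) = 707.7×4.18×(53.16 − 33.49)
99.56 m = 58188  ⇒  m ≈ 584.5 g

m ≈ 584 g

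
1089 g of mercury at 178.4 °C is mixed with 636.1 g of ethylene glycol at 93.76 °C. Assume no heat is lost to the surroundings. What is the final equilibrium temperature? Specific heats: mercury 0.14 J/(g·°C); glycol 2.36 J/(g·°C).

T_f ≈ 101.6 °C

Taking heat into each body as positive, Σ m c ΔT = 0:
1089·0.14·(T − 178.4) + 636.1·2.36·(T − 93.76) = 0
(152.46 + 1501.2) T = 152.46·178.4 + 1501.2·93.76
T ≈ 101.56 °C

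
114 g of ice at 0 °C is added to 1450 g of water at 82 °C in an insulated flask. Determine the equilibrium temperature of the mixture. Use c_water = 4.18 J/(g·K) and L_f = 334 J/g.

T_f ≈ 70.2 °C

Heat gained plus heat lost sum to zero:
melt ice: 114×334 = 38076; warm the meltwater: 476.52 T; water: 6061(T − 82)
6537.5 T = 497002 − 38076 = 458926
T ≈ 70.20 °C — above 0 °C, consistent with complete melting.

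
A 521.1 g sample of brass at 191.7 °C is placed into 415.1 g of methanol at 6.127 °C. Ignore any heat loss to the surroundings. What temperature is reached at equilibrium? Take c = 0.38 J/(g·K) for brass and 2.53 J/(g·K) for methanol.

Conservation of energy gives ΣQ = 0:
521.1×0.38×(T − 191.7) + 415.1×2.53×(T − 6.127) = 0
198.02(T − 191.7) + 1050.2(T − 6.127) = 0
1248.2 T = 44395
T = 44395 / 1248.2 = 35.6 °C

T_f ≈ 35.6 °C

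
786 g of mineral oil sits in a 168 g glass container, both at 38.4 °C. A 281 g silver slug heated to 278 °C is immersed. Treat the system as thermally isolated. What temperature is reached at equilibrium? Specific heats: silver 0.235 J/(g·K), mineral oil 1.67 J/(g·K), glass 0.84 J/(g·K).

T_f ≈ 48.8 °C

With ΣQ=0 the equilibrium temperature is the m·c-weighted mean:
T_f = (66.03×278 + 1312.6×38.4 + 141.12×38.4) / (66.03 + 1312.6 + 141.12)
    = 74181 / 1519.8 ≈ 48.81 °C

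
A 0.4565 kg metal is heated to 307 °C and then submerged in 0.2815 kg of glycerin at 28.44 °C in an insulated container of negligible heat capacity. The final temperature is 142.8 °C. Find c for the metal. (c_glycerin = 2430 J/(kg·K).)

m_s c (T_s − T_f) = m_glycerin c_glycerin (T_f − T_0):
0.4565·c·(307 − 142.8) = 0.2815·2430·(142.8 − 28.44)
74.96 c = 78227  ⇒  c ≈ 1044 J/(kg·K)

c ≈ 1040 J/(kg·K)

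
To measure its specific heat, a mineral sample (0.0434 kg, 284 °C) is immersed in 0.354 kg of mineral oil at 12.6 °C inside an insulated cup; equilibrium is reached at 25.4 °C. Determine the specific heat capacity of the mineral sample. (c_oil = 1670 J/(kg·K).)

Heat lost by the mineral sample = heat gained by the oil:
0.0434×c×(284 − 25.4) = 0.354×1670×(25.4 − 12.6)
11.22 c = 7567.1  ⇒  c ≈ 674.2 J/(kg·K)

c ≈ 674 J/(kg·K)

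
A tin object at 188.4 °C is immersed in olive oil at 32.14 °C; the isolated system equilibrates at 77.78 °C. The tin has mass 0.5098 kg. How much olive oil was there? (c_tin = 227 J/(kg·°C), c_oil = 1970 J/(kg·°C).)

Heat lost by the tin = heat gained by the oil:
0.5098·227·(188.4 − 77.78) = m·1970·(77.78 − 32.14)
89911 m = 12801  ⇒  m ≈ 0.1424 kg

m ≈ 0.142 kg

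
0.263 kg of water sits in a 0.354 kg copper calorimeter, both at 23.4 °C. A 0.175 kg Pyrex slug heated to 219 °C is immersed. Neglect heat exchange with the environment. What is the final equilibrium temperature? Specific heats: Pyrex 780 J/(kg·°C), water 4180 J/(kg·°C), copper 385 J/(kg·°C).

T_f ≈ 42.9 °C

With ΣQ=0 the equilibrium temperature is the m·c-weighted mean:
T_f = (136.5×219 + 1099.3×23.4 + 136.29×23.4) / (136.5 + 1099.3 + 136.29)
    = 58807 / 1372.1 ≈ 42.86 °C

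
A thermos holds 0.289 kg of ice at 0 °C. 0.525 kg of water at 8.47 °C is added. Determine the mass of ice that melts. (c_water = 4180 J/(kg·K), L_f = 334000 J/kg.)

m_melted ≈ 0.0557 kg

Cooling the water to 0 °C releases 0.525×4180×8.47 = 18587 J.
Melting all 0.289 kg of ice would need 0.289×334000 = 96526 J.
Since 18587 < 96526 J, not all the ice melts; equilibrium is at 0 °C.
Mass melted = 18587/334000 ≈ 0.05565 kg.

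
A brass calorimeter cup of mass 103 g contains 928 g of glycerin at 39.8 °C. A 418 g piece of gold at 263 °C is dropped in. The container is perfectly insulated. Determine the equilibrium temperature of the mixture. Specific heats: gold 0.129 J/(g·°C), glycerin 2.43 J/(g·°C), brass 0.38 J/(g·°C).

T_f ≈ 44.9 °C

Let T be the final temperature. ΣQ_i = 0:
418*0.129*(T − 263) + 928*2.43*(T − 39.8) + 103*0.38*(T − 39.8) = 0
53.92(T − 263) + 2255(T − 39.8) + 39.14(T − 39.8) = 0
(53.92 + 2255 + 39.14) T = 53.92*263 + 2255*39.8 + 39.14*39.8
T = 105490 / 2348.1 = 44.9 °C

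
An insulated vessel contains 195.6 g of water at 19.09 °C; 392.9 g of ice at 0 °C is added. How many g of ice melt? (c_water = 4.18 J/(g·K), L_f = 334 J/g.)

m_melted ≈ 46.7 g

Heat available from the water dropping to 0 °C: 195.6·4.18·19.09 = 15608 J.
Fully melting the ice requires m_ice L_f = 392.9·334 = 131229 J.
Since 15608 < 131229 J, not all the ice melts; equilibrium is at 0 °C.
m_melt = 15608 / L_f = 46.73 g.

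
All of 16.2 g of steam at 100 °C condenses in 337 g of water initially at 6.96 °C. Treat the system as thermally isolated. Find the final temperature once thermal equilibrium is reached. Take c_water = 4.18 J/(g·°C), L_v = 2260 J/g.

T_f ≈ 36.0 °C

Setting the total heat transfer to zero:
latent heat released on condensation: 16.2·2260 = 36612
  condensate cools 100→T: 16.2·4.18·(T − 100) = 67.72(T − 100)
  original water: 1408.7(T − 6.96)
1476.4 T = 36612 + 6771.6 + 9804.3 = 53188
T ≈ 36.03 °C — below 100 °C, confirming all the steam condensed.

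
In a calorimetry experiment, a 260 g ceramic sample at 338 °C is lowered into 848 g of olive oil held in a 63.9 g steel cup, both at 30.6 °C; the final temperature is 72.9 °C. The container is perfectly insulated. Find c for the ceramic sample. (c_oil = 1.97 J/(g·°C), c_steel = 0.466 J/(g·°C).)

c ≈ 1.04 J/(g·°C)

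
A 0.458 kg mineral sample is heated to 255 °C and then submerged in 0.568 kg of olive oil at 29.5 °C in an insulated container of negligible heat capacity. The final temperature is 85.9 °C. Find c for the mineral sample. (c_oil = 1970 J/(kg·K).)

c ≈ 815 J/(kg·K)

Conservation of energy gives ΣQ = 0:
0.458×c×(85.9 − 255) + 0.568×1970×(85.9 − 29.5) = 0
-77.45 c = -63109
c = -63109/-77.45 ≈ 814.9 J/(kg·K)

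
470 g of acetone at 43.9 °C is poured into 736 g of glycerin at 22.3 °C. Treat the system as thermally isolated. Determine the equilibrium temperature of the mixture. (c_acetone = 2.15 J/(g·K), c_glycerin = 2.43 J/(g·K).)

Taking heat into each body as positive, Σ m c ΔT = 0:
470·2.15·(T − 43.9) + 736·2.43·(T − 22.3) = 0
(1010.5 + 1788.5) T = 1010.5·43.9 + 1788.5·22.3
T = 84244/2799 ≈ 30.10 °C

T_f ≈ 30.1 °C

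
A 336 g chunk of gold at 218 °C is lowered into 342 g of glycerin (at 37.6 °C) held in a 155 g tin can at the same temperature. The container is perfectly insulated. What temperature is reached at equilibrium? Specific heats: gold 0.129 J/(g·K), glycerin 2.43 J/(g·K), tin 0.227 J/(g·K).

Let T be the final temperature. ΣQ_i = 0:
336*0.129*(T − 218) + 342*2.43*(T − 37.6) + 155*0.227*(T − 37.6) = 0
43.34(T − 218) + 831.06(T − 37.6) + 35.19(T − 37.6) = 0
(43.34 + 831.06 + 35.19) T = 43.34*218 + 831.06*37.6 + 35.19*37.6
T = 42020/909.59 ≈ 46.20 °C

T_f ≈ 46.2 °C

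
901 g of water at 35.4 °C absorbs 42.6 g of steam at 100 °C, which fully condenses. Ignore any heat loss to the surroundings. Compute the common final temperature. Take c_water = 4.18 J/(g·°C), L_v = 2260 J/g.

T_f ≈ 62.7 °C

Sum of m c ΔT and latent-heat terms is zero:
steam→water at 100 °C releases m L_v = 42.6·2260 = 96276; condensed water 100 °C→T: 178.07(T − 100); original water: 3766.2(T − 35.4)
3944.2 T = 96276 + 17807 + 133323 = 247406
T ≈ 62.73 °C, under the boiling point, so the assumption holds.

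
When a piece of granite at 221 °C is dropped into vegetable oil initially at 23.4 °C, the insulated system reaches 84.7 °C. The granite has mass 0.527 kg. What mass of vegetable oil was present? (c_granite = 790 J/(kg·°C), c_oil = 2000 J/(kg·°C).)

m ≈ 0.463 kg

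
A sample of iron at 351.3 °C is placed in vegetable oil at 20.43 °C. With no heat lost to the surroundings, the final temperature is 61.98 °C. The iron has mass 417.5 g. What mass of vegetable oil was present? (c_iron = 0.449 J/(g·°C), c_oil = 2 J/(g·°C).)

Let T be the final temperature. ΣQ_i = 0:
417.5×0.449×(61.98 − 351.3) + m×2×(61.98 − 20.43) = 0
83.1 m = 54235
m = 54235/83.1 ≈ 652.6 g

m ≈ 653 g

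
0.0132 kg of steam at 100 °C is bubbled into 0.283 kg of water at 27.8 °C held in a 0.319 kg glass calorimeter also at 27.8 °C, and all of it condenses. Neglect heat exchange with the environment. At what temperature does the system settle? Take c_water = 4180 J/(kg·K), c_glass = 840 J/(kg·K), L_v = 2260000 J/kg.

T_f ≈ 50.3 °C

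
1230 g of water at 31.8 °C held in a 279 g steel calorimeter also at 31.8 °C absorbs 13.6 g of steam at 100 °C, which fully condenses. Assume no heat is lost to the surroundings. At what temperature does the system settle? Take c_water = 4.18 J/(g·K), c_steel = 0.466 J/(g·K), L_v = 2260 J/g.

T_f ≈ 38.3 °C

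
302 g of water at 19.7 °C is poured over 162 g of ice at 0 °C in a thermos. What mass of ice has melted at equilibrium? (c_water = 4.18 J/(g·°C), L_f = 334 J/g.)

m_melted ≈ 74.5 g

Water can give up m c ΔT = 302·4.18·19.7 = 24868 J before reaching 0 °C.
To melt every bit of ice: 162·334 = 54108 J.
24868 J < 54108 J, so only part of the ice melts and the system sits at 0 °C.
Mass melted = 24868/334 ≈ 74.46 g.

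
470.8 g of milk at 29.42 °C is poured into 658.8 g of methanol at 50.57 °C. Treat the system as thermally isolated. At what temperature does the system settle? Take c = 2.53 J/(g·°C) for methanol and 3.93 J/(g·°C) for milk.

T_f ≈ 39.4 °C

Energy conservation, ΣQ = 0:
658.8*2.53*(T − 50.57) + 470.8*3.93*(T − 29.42) = 0
1666.8(T − 50.57) + 1850.2(T − 29.42) = 0
3517 T = 138722
T ≈ 39.44 °C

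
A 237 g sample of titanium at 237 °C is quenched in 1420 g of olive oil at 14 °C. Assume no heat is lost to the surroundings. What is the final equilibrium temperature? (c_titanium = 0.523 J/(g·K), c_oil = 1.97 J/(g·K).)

T_f ≈ 23.5 °C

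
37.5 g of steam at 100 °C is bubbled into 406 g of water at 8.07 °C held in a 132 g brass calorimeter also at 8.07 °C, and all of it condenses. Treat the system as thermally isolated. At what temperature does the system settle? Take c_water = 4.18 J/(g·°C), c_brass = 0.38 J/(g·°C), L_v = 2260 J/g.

T_f ≈ 60.2 °C

Heat gained plus heat lost sum to zero:
condense steam: −37.5×2260 = −84750; condensed water 100 °C→T: 156.75(T − 100); original water: 1697.1(T − 8.07); cup: 50.16(T − 8.07)
1904 T = 84750 + 15675 + 14100 = 114525
T ≈ 60.15 °C — below 100 °C, confirming all the steam condensed.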